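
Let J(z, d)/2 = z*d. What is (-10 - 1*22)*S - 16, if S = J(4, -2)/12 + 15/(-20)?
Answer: 152/3 ≈ 50.667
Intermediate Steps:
J(z, d) = 2*d*z (J(z, d) = 2*(z*d) = 2*(d*z) = 2*d*z)
S = -25/12 (S = (2*(-2)*4)/12 + 15/(-20) = -16*1/12 + 15*(-1/20) = -4/3 - ¾ = -25/12 ≈ -2.0833)
(-10 - 1*22)*S - 16 = (-10 - 1*22)*(-25/12) - 16 = (-10 - 22)*(-25/12) - 16 = -32*(-25/12) - 16 = 200/3 - 16 = 152/3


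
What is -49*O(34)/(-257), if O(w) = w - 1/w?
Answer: 56595/8738 ≈ 6.4769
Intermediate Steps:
-49*O(34)/(-257) = -49*(34 - 1/34)/(-257) = -49*(34 - 1*1/34)*(-1)/257 = -49*(34 - 1/34)*(-1)/257 = -56595*(-1)/(34*257) = -49*(-1155/8738) = 56595/8738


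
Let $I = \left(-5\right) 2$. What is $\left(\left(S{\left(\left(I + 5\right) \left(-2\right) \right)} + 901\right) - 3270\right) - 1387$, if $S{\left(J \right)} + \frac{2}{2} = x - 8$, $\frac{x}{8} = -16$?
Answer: $-3893$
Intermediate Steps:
$x = -128$ ($x = 8 \left(-16\right) = -128$)
$I = -10$
$S{\left(J \right)} = -137$ ($S{\left(J \right)} = -1 - 136 = -137$)
$\left(\left(S{\left(\left(I + 5\right) \left(-2\right) \right)} + 901\right) - 3270\right) - 1387 = \left(\left(-137 + 901\right) - 3270\right) - 1387 = \left(764 - 3270\right) - 1387 = -2506 - 1387 = -3893$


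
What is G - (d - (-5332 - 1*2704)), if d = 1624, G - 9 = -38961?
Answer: -48612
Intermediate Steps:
G = -38952 (G = 9 - 38961 = -38952)
G - (d - (-5332 - 1*2704)) = -38952 - (1624 - (-5332 - 1*2704)) = -38952 - (1624 - (-5332 - 2704)) = -38952 - (1624 - 1*(-8036)) = -38952 - (1624 + 8036) = -38952 - 1*9660 = -38952 - 9660 = -48612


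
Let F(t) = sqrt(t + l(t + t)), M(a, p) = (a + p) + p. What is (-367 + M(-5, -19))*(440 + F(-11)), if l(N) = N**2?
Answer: -180400 - 410*sqrt(473) ≈ -1.8932e+5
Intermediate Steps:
M(a, p) = a + 2*p
F(t) = sqrt(t + 4*t**2) (F(t) = sqrt(t + (t + t)**2) = sqrt(t + (2*t)**2) = sqrt(t + 4*t**2))
(-367 + M(-5, -19))*(440 + F(-11)) = (-367 + (-5 + 2*(-19)))*(440 + sqrt(-11*(1 + 4*(-11)))) = (-367 + (-5 - 38))*(440 + sqrt(-11*(1 - 44))) = (-367 - 43)*(440 + sqrt(-11*(-43))) = -410*(440 + sqrt(473)) = -180400 - 410*sqrt(473)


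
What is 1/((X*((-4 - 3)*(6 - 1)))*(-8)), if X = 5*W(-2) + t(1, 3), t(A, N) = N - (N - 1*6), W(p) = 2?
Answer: 1/4480 ≈ 0.00022321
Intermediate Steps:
t(A, N) = 6 (t(A, N) = N - (N - 6) = N - (-6 + N) = N + (6 - N) = 6)
X = 16 (X = 5*2 + 6 = 10 + 6 = 16)
1/((X*((-4 - 3)*(6 - 1)))*(-8)) = 1/((16*((-4 - 3)*(6 - 1)))*(-8)) = 1/((16*(-7*5))*(-8)) = 1/((16*(-35))*(-8)) = 1/(-560*(-8)) = 1/4480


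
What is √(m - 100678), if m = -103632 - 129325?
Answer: I*√333635 ≈ 577.61*I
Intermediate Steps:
m = -232957
√(m - 100678) = √(-232957 - 100678) = √(-333635) = I*√333635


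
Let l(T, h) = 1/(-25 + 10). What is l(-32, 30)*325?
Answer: -65/3 ≈ -21.667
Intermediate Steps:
l(T, h) = -1/15 (l(T, h) = 1/(-15) = -1/15)
l(-32, 30)*325 = -1/15*325 = -65/3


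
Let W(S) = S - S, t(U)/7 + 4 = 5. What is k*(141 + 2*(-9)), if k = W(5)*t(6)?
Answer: 0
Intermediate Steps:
t(U) = 7 (t(U) = -28 + 7*5 = -28 + 35 = 7)
W(S) = 0
k = 0 (k = 0*7 = 0)
k*(141 + 2*(-9)) = 0*(141 + 2*(-9)) = 0*(141 - 18) = 0*123 = 0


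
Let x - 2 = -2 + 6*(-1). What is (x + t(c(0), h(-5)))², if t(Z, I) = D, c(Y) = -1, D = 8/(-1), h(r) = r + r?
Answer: 196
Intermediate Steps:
h(r) = 2*r
D = -8 (D = 8*(-1) = -8)
x = -6 (x = 2 + (-2 + 6*(-1)) = 2 + (-2 - 6) = 2 - 8 = -6)
t(Z, I) = -8
(x + t(c(0), h(-5)))² = (-6 - 8)² = (-14)² = 196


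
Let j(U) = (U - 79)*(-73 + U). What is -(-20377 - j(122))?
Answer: 22484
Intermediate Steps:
j(U) = (-79 + U)*(-73 + U)
-(-20377 - j(122)) = -(-20377 - (5767 + 122**2 - 152*122)) = -(-20377 - (5767 + 14884 - 18544)) = -(-20377 - 1*2107) = -(-20377 - 2107) = -1*(-22484) = 22484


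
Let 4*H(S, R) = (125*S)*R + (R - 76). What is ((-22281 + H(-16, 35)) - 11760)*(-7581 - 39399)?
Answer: 2421877725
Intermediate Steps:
H(S, R) = -19 + R/4 + 125*R*S/4 (H(S, R) = ((125*S)*R + (R - 76))/4 = (125*R*S + (-76 + R))/4 = (-76 + R + 125*R*S)/4 = -19 + R/4 + 125*R*S/4)
((-22281 + H(-16, 35)) - 11760)*(-7581 - 39399) = ((-22281 + (-19 + (1/4)*35 + (125/4)*35*(-16))) - 11760)*(-7581 - 39399) = ((-22281 + (-19 + 35/4 - 17500)) - 11760)*(-46980) = ((-22281 - 70041/4) - 11760)*(-46980) = (-159165/4 - 11760)*(-46980) = -206205/4*(-46980) = 2421877725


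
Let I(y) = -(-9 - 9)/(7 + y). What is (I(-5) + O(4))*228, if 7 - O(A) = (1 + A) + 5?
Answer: 1368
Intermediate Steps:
O(A) = 1 - A (O(A) = 7 - ((1 + A) + 5) = 7 - (6 + A) = 7 + (-6 - A) = 1 - A)
I(y) = 18/(7 + y) (I(y) = -(-18)/(7 + y) = 18/(7 + y))
(I(-5) + O(4))*228 = (18/(7 - 5) + (1 - 1*4))*228 = (18/2 + (1 - 4))*228 = (18*(½) - 3)*228 = (9 - 3)*228 = 6*228 = 1368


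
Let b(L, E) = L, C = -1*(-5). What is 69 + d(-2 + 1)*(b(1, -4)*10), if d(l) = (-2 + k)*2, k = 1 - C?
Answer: -51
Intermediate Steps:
C = 5
k = -4 (k = 1 - 1*5 = 1 - 5 = -4)
d(l) = -12 (d(l) = (-2 - 4)*2 = -6*2 = -12)
69 + d(-2 + 1)*(b(1, -4)*10) = 69 - 12*10 = 69 - 120 = -51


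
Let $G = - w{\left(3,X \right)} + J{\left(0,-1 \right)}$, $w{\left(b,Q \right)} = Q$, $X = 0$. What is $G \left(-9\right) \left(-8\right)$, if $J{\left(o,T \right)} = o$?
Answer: $0$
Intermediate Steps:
$G = 0$ ($G = \left(-1\right) 0 + 0 = 0 + 0 = 0$)
$G \left(-9\right) \left(-8\right) = 0 \left(-9\right) \left(-8\right) = 0 \left(-8\right) = 0$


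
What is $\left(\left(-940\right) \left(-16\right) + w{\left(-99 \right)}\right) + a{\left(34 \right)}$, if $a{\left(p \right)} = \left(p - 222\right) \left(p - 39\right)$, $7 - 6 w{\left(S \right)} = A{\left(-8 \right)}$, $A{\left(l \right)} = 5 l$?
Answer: $\frac{95927}{6} \approx 15988.0$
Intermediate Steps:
$w{\left(S \right)} = \frac{47}{6}$ ($w{\left(S \right)} = \frac{7}{6} - \frac{5 \left(-8\right)}{6} = \frac{7}{6} - - \frac{20}{3} = \frac{7}{6} + \frac{20}{3} = \frac{47}{6}$)
$a{\left(p \right)} = \left(-222 + p\right) \left(-39 + p\right)$
$\left(\left(-940\right) \left(-16\right) + w{\left(-99 \right)}\right) + a{\left(34 \right)} = \left(\left(-940\right) \left(-16\right) + \frac{47}{6}\right) + \left(8658 + 34^{2} - 8874\right) = \left(15040 + \frac{47}{6}\right) + \left(8658 + 1156 - 8874\right) = \frac{90287}{6} + 940 = \frac{95927}{6}$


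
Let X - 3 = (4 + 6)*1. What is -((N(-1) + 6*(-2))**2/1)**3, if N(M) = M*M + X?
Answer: -64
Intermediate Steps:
X = 13 (X = 3 + (4 + 6)*1 = 3 + 10*1 = 3 + 10 = 13)
N(M) = 13 + M**2 (N(M) = M*M + 13 = M**2 + 13 = 13 + M**2)
-((N(-1) + 6*(-2))**2/1)**3 = -(((13 + (-1)**2) + 6*(-2))**2/1)**3 = -(((13 + 1) - 12)**2*1)**3 = -((14 - 12)**2*1)**3 = -(2**2*1)**3 = -(4*1)**3 = -1*4**3 = -1*64 = -64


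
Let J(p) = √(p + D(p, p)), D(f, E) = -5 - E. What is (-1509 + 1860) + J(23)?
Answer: 351 + I*√5 ≈ 351.0 + 2.2361*I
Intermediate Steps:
J(p) = I*√5 (J(p) = √(p + (-5 - p)) = √(-5) = I*√5)
(-1509 + 1860) + J(23) = (-1509 + 1860) + I*√5 = 351 + I*√5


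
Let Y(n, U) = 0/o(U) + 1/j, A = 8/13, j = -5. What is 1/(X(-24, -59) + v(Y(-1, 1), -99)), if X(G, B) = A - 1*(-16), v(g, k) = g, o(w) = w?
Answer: 65/1067 ≈ 0.060918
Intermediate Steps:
A = 8/13 (A = 8*(1/13) = 8/13 ≈ 0.61539)
Y(n, U) = -⅕ (Y(n, U) = 0/U + 1/(-5) = 0 + 1*(-⅕) = 0 - ⅕ = -⅕)
X(G, B) = 216/13 (X(G, B) = 8/13 - 1*(-16) = 8/13 + 16 = 216/13)
1/(X(-24, -59) + v(Y(-1, 1), -99)) = 1/(216/13 - ⅕) = 1/(1067/65) = 65/1067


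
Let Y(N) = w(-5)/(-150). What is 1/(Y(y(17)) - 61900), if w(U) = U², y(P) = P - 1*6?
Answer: -6/371401 ≈ -1.6155e-5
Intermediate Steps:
y(P) = -6 + P (y(P) = P - 6 = -6 + P)
Y(N) = -⅙ (Y(N) = (-5)²/(-150) = 25*(-1/150) = -⅙)
1/(Y(y(17)) - 61900) = 1/(-⅙ - 61900) = 1/(-371401/6) = -6/371401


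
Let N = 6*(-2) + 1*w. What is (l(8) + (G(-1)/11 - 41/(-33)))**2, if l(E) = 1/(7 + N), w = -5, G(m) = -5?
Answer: 51529/108900 ≈ 0.47318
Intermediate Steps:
N = -17 (N = 6*(-2) + 1*(-5) = -12 - 5 = -17)
l(E) = -1/10 (l(E) = 1/(7 - 17) = 1/(-10) = -1/10)
(l(8) + (G(-1)/11 - 41/(-33)))**2 = (-1/10 + (-5/11 - 41/(-33)))**2 = (-1/10 + (-5*1/11 - 41*(-1/33)))**2 = (-1/10 + (-5/11 + 41/33))**2 = (-1/10 + 26/33)**2 = (227/330)**2 = 51529/108900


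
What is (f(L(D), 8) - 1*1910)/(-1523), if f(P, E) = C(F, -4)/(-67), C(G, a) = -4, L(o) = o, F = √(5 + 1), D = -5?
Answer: 127966/102041 ≈ 1.2541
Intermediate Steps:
F = √6 ≈ 2.4495
f(P, E) = 4/67 (f(P, E) = -4/(-67) = -4*(-1/67) = 4/67)
(f(L(D), 8) - 1*1910)/(-1523) = (4/67 - 1*1910)/(-1523) = (4/67 - 1910)*(-1/1523) = -127966/67*(-1/1523) = 127966/102041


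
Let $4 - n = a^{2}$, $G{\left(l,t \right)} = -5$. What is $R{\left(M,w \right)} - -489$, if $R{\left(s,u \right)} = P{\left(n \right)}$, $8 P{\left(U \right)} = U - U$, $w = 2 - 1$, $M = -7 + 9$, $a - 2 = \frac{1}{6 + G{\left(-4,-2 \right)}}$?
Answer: $489$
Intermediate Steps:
$a = 3$ ($a = 2 + \frac{1}{6 - 5} = 2 + 1^{-1} = 2 + 1 = 3$)
$M = 2$
$w = 1$ ($w = 2 - 1 = 1$)
$n = -5$ ($n = 4 - 3^{2} = 4 - 9 = -5$)
$P{\left(U \right)} = 0$ ($P{\left(U \right)} = \frac{U - U}{8} = \frac{1}{8} \cdot 0 = 0$)
$R{\left(s,u \right)} = 0$
$R{\left(M,w \right)} - -489 = 0 - -489 = 0 + 489 = 489$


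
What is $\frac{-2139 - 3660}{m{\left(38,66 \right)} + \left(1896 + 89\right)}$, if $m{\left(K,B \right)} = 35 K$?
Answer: $- \frac{1933}{1105} \approx -1.7493$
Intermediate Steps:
$\frac{-2139 - 3660}{m{\left(38,66 \right)} + \left(1896 + 89\right)} = \frac{-2139 - 3660}{35 \cdot 38 + \left(1896 + 89\right)} = - \frac{5799}{1330 + 1985} = - \frac{5799}{3315} = \left(-5799\right) \frac{1}{3315} = - \frac{1933}{1105}$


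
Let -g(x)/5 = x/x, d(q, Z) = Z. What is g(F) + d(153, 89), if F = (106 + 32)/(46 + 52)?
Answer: 84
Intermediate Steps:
F = 69/49 (F = 138/98 = 138*(1/98) = 69/49 ≈ 1.4082)
g(x) = -5 (g(x) = -5*x/x = -5*1 = -5)
g(F) + d(153, 89) = -5 + 89 = 84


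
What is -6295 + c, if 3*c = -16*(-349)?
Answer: -13301/3 ≈ -4433.7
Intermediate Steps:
c = 5584/3 (c = (-16*(-349))/3 = (⅓)*5584 = 5584/3 ≈ 1861.3)
-6295 + c = -6295 + 5584/3 = -13301/3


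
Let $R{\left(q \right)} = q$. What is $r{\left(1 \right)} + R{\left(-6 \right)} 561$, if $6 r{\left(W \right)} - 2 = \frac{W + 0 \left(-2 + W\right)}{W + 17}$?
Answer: $- \frac{363491}{108} \approx -3365.7$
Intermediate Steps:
$r{\left(W \right)} = \frac{1}{3} + \frac{W}{6 \left(17 + W\right)}$ ($r{\left(W \right)} = \frac{1}{3} + \frac{\left(W + 0 \left(-2 + W\right)\right) \frac{1}{W + 17}}{6} = \frac{1}{3} + \frac{\left(W + 0\right) \frac{1}{17 + W}}{6} = \frac{1}{3} + \frac{W \frac{1}{17 + W}}{6} = \frac{1}{3} + \frac{W}{6 \left(17 + W\right)}$)
$r{\left(1 \right)} + R{\left(-6 \right)} 561 = \frac{34 + 3 \cdot 1}{6 \left(17 + 1\right)} - 3366 = \frac{34 + 3}{6 \cdot 18} - 3366 = \frac{1}{6} \cdot \frac{1}{18} \cdot 37 - 3366 = \frac{37}{108} - 3366 = - \frac{363491}{108}$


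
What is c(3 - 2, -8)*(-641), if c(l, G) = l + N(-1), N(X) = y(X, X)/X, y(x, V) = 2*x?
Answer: -1923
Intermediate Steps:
N(X) = 2 (N(X) = (2*X)/X = 2)
c(l, G) = 2 + l (c(l, G) = l + 2 = 2 + l)
c(3 - 2, -8)*(-641) = (2 + (3 - 2))*(-641) = (2 + 1)*(-641) = 3*(-641) = -1923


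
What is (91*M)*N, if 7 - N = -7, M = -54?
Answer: -68796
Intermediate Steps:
N = 14 (N = 7 - 1*(-7) = 7 + 7 = 14)
(91*M)*N = (91*(-54))*14 = -4914*14 = -68796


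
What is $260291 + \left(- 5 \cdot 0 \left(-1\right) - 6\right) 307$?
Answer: $258449$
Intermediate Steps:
$260291 + \left(- 5 \cdot 0 \left(-1\right) - 6\right) 307 = 260291 + \left(\left(-5\right) 0 - 6\right) 307 = 260291 + \left(0 - 6\right) 307 = 260291 - 1842 = 258449$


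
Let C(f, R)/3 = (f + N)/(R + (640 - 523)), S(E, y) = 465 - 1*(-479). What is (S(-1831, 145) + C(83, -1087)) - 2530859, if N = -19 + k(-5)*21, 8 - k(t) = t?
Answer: -2454018561/970 ≈ -2.5299e+6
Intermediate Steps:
k(t) = 8 - t
S(E, y) = 944 (S(E, y) = 465 + 479 = 944)
N = 254 (N = -19 + (8 - 1*(-5))*21 = -19 + (8 + 5)*21 = -19 + 13*21 = -19 + 273 = 254)
C(f, R) = 3*(254 + f)/(117 + R) (C(f, R) = 3*((f + 254)/(R + (640 - 523))) = 3*((254 + f)/(R + 117)) = 3*((254 + f)/(117 + R)) = 3*(254 + f)/(117 + R))
(S(-1831, 145) + C(83, -1087)) - 2530859 = (944 + 3*(254 + 83)/(117 - 1087)) - 2530859 = (944 + 3*337/(-970)) - 2530859 = (944 + 3*(-1/970)*337) - 2530859 = (944 - 1011/970) - 2530859 = 914669/970 - 2530859 = -2454018561/970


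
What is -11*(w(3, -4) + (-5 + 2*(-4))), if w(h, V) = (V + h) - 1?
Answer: 165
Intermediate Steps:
w(h, V) = -1 + V + h
-11*(w(3, -4) + (-5 + 2*(-4))) = -11*((-1 - 4 + 3) + (-5 + 2*(-4))) = -11*(-2 + (-5 - 8)) = -11*(-2 - 13) = -11*(-15) = 165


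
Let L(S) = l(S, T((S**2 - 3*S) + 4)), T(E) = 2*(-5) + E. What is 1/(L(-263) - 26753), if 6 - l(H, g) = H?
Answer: -1/26484 ≈ -3.7759e-5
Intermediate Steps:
T(E) = -10 + E
l(H, g) = 6 - H
L(S) = 6 - S
1/(L(-263) - 26753) = 1/((6 - 1*(-263)) - 26753) = 1/((6 + 263) - 26753) = 1/(269 - 26753) = 1/(-26484) = -1/26484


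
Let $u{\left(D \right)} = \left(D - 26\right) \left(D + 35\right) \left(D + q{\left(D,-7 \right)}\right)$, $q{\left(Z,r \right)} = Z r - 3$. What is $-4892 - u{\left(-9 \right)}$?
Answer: $41518$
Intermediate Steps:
$q{\left(Z,r \right)} = -3 + Z r$
$u{\left(D \right)} = \left(-26 + D\right) \left(-3 - 6 D\right) \left(35 + D\right)$ ($u{\left(D \right)} = \left(D - 26\right) \left(D + 35\right) \left(D + \left(-3 + D \left(-7\right)\right)\right) = \left(-26 + D\right) \left(35 + D\right) \left(D - \left(3 + 7 D\right)\right) = \left(-26 + D\right) \left(35 + D\right) \left(-3 - 6 D\right) = \left(-26 + D\right) \left(-3 - 6 D\right) \left(35 + D\right)$)
$-4892 - u{\left(-9 \right)} = -4892 - \left(2730 - 57 \left(-9\right)^{2} - 6 \left(-9\right)^{3} + 5433 \left(-9\right)\right) = -4892 - \left(2730 - 4617 - -4374 - 48897\right) = -4892 - \left(2730 - 4617 + 4374 - 48897\right) = -4892 - -46410 = -4892 + 46410 = 41518$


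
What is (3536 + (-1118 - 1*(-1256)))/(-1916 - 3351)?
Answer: -3674/5267 ≈ -0.69755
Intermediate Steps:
(3536 + (-1118 - 1*(-1256)))/(-1916 - 3351) = (3536 + (-1118 + 1256))/(-5267) = (3536 + 138)*(-1/5267) = 3674*(-1/5267) = -3674/5267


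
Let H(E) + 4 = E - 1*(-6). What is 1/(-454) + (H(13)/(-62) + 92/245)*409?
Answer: 94185426/1724065 ≈ 54.630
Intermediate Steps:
H(E) = 2 + E (H(E) = -4 + (E - 1*(-6)) = -4 + (E + 6) = -4 + (6 + E) = 2 + E)
1/(-454) + (H(13)/(-62) + 92/245)*409 = 1/(-454) + ((2 + 13)/(-62) + 92/245)*409 = -1/454 + (15*(-1/62) + 92*(1/245))*409 = -1/454 + (-15/62 + 92/245)*409 = -1/454 + (2029/15190)*409 = -1/454 + 829861/15190 = 94185426/1724065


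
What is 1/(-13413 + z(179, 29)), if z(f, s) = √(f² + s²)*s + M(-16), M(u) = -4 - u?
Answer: -13401/151933039 - 29*√32882/151933039 ≈ -0.00012282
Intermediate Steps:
z(f, s) = 12 + s*√(f² + s²) (z(f, s) = √(f² + s²)*s + (-4 - 1*(-16)) = s*√(f² + s²) + (-4 + 16) = s*√(f² + s²) + 12 = 12 + s*√(f² + s²))
1/(-13413 + z(179, 29)) = 1/(-13413 + (12 + 29*√(179² + 29²))) = 1/(-13413 + (12 + 29*√(32041 + 841))) = 1/(-13413 + (12 + 29*√32882)) = 1/(-13401 + 29*√32882)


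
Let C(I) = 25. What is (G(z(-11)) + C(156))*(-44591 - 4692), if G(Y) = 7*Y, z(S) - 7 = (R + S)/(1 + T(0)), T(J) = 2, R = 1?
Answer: -7491016/3 ≈ -2.4970e+6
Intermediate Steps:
z(S) = 22/3 + S/3 (z(S) = 7 + (1 + S)/(1 + 2) = 7 + (1 + S)/3 = 7 + (1 + S)*(1/3) = 7 + (1/3 + S/3) = 22/3 + S/3)
(G(z(-11)) + C(156))*(-44591 - 4692) = (7*(22/3 + (1/3)*(-11)) + 25)*(-44591 - 4692) = (7*(22/3 - 11/3) + 25)*(-49283) = (7*(11/3) + 25)*(-49283) = (77/3 + 25)*(-49283) = (152/3)*(-49283) = -7491016/3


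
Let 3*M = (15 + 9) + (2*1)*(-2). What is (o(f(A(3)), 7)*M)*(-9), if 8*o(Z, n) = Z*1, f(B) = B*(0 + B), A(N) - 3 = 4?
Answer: -735/2 ≈ -367.50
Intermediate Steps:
A(N) = 7 (A(N) = 3 + 4 = 7)
f(B) = B² (f(B) = B*B = B²)
M = 20/3 (M = ((15 + 9) + (2*1)*(-2))/3 = (24 + 2*(-2))/3 = (24 - 4)/3 = (⅓)*20 = 20/3 ≈ 6.6667)
o(Z, n) = Z/8 (o(Z, n) = (Z*1)/8 = Z/8)
(o(f(A(3)), 7)*M)*(-9) = (((⅛)*7²)*(20/3))*(-9) = (((⅛)*49)*(20/3))*(-9) = ((49/8)*(20/3))*(-9) = (245/6)*(-9) = -735/2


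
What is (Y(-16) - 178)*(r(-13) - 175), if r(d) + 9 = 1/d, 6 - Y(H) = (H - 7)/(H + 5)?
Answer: 4582595/143 ≈ 32046.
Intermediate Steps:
Y(H) = 6 - (-7 + H)/(5 + H) (Y(H) = 6 - (H - 7)/(H + 5) = 6 - (-7 + H)/(5 + H))
r(d) = -9 + 1/d
(Y(-16) - 178)*(r(-13) - 175) = ((37 + 5*(-16))/(5 - 16) - 178)*((-9 + 1/(-13)) - 175) = ((37 - 80)/(-11) - 178)*((-9 - 1/13) - 175) = (-1/11*(-43) - 178)*(-118/13 - 175) = (43/11 - 178)*(-2393/13) = -1915/11*(-2393/13) = 4582595/143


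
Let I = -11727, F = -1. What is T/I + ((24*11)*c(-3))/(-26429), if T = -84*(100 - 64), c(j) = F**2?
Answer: 8536152/34436987 ≈ 0.24788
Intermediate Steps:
c(j) = 1 (c(j) = (-1)**2 = 1)
T = -3024 (T = -84*36 = -3024)
T/I + ((24*11)*c(-3))/(-26429) = -3024/(-11727) + ((24*11)*1)/(-26429) = -3024*(-1/11727) + (264*1)*(-1/26429) = 336/1303 + 264*(-1/26429) = 336/1303 - 264/26429 = 8536152/34436987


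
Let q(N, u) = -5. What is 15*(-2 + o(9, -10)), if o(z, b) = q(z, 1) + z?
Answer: 30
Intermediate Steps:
o(z, b) = -5 + z
15*(-2 + o(9, -10)) = 15*(-2 + (-5 + 9)) = 15*(-2 + 4) = 15*2 = 30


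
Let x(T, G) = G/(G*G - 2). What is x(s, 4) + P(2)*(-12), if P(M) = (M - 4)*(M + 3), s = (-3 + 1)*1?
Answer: 842/7 ≈ 120.29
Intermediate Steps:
s = -2 (s = -2*1 = -2)
P(M) = (-4 + M)*(3 + M)
x(T, G) = G/(-2 + G²) (x(T, G) = G/(G² - 2) = G/(-2 + G²))
x(s, 4) + P(2)*(-12) = 4/(-2 + 4²) + (-12 + 2² - 1*2)*(-12) = 4/(-2 + 16) + (-12 + 4 - 2)*(-12) = 4/14 - 10*(-12) = 4*(1/14) + 120 = 2/7 + 120 = 842/7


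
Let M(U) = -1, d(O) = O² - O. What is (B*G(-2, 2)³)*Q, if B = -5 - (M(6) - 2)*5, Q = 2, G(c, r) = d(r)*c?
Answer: -1280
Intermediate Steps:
G(c, r) = c*r*(-1 + r) (G(c, r) = (r*(-1 + r))*c = c*r*(-1 + r))
B = 10 (B = -5 - (-1 - 2)*5 = -5 - (-3)*5 = -5 - 1*(-15) = -5 + 15 = 10)
(B*G(-2, 2)³)*Q = (10*(-2*2*(-1 + 2))³)*2 = (10*(-2*2*1)³)*2 = (10*(-4)³)*2 = (10*(-64))*2 = -640*2 = -1280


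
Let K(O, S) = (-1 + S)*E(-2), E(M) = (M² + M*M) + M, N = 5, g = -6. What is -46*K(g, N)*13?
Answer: -14352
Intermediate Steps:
E(M) = M + 2*M² (E(M) = (M² + M²) + M = 2*M² + M = M + 2*M²)
K(O, S) = -6 + 6*S (K(O, S) = (-1 + S)*(-2*(1 + 2*(-2))) = (-1 + S)*(-2*(1 - 4)) = (-1 + S)*(-2*(-3)) = (-1 + S)*6 = -6 + 6*S)
-46*K(g, N)*13 = -46*(-6 + 6*5)*13 = -46*(-6 + 30)*13 = -46*24*13 = -1104*13 = -14352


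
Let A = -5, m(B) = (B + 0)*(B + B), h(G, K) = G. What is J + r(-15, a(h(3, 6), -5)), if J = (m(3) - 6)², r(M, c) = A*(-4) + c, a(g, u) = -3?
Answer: 161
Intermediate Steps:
m(B) = 2*B² (m(B) = B*(2*B) = 2*B²)
r(M, c) = 20 + c (r(M, c) = -5*(-4) + c = 20 + c)
J = 144 (J = (2*3² - 6)² = (2*9 - 6)² = (18 - 6)² = 12² = 144)
J + r(-15, a(h(3, 6), -5)) = 144 + (20 - 3) = 144 + 17 = 161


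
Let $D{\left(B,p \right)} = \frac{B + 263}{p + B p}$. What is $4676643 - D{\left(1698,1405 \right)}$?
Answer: $\frac{11163591120124}{2387095} \approx 4.6766 \cdot 10^{6}$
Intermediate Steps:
$D{\left(B,p \right)} = \frac{263 + B}{p + B p}$
$4676643 - D{\left(1698,1405 \right)} = 4676643 - \frac{263 + 1698}{1405 \left(1 + 1698\right)} = 4676643 - \frac{1}{1405} \cdot \frac{1}{1699} \cdot 1961 = 4676643 - \frac{1961}{2387095} = \frac{11163591120124}{2387095}$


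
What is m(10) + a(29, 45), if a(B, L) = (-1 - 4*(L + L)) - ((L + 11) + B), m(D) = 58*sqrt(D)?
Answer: -446 + 58*sqrt(10) ≈ -262.59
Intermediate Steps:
a(B, L) = -12 - B - 9*L (a(B, L) = (-1 - 4*2*L) - ((11 + L) + B) = (-1 - 8*L) - (11 + B + L) = (-1 - 8*L) + (-11 - B - L) = -12 - B - 9*L)
m(10) + a(29, 45) = 58*sqrt(10) + (-12 - 1*29 - 9*45) = 58*sqrt(10) + (-12 - 29 - 405) = 58*sqrt(10) - 446 = -446 + 58*sqrt(10)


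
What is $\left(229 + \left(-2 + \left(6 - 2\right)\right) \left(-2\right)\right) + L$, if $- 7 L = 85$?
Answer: $\frac{1490}{7} \approx 212.86$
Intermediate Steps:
$L = - \frac{85}{7}$ ($L = \left(- \frac{1}{7}\right) 85 = - \frac{85}{7} \approx -12.143$)
$\left(229 + \left(-2 + \left(6 - 2\right)\right) \left(-2\right)\right) + L = \left(229 + \left(-2 + \left(6 - 2\right)\right) \left(-2\right)\right) - \frac{85}{7} = \left(229 + \left(-2 + 4\right) \left(-2\right)\right) - \frac{85}{7} = \left(229 + 2 \left(-2\right)\right) - \frac{85}{7} = \left(229 - 4\right) - \frac{85}{7} = 225 - \frac{85}{7} = \frac{1490}{7}$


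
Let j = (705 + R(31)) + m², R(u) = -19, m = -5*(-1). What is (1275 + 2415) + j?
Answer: 4401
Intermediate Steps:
m = 5
j = 711 (j = (705 - 19) + 5² = 686 + 25 = 711)
(1275 + 2415) + j = (1275 + 2415) + 711 = 3690 + 711 = 4401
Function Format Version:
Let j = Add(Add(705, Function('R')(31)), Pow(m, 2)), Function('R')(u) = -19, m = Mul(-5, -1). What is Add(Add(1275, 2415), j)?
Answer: 4401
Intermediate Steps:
m = 5
j = 711 (j = Add(Add(705, -19), Pow(5, 2)) = Add(686, 25) = 711)
Add(Add(1275, 2415), j) = Add(Add(1275, 2415), 711) = Add(3690, 711) = 4401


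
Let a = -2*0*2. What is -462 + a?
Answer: -462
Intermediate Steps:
a = 0 (a = 0*2 = 0)
-462 + a = -462 + 0 = -462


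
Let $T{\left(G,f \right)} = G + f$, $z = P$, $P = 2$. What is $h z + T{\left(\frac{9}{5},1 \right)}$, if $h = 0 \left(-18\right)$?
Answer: $\frac{14}{5} \approx 2.8$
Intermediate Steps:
$h = 0$
$z = 2$
$h z + T{\left(\frac{9}{5},1 \right)} = 0 \cdot 2 + \left(\frac{9}{5} + 1\right) = 0 + \left(9 \cdot \frac{1}{5} + 1\right) = 0 + \left(\frac{9}{5} + 1\right) = 0 + \frac{14}{5} = \frac{14}{5}$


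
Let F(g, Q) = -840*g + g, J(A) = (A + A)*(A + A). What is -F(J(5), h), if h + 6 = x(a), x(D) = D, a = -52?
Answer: 83900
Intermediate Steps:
h = -58 (h = -6 - 52 = -58)
J(A) = 4*A² (J(A) = (2*A)*(2*A) = 4*A²)
F(g, Q) = -839*g
-F(J(5), h) = -(-839)*4*5² = -(-839)*4*25 = -(-839)*100 = -1*(-83900) = 83900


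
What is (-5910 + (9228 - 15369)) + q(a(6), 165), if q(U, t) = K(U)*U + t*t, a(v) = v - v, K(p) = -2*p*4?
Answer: 15174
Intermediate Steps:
K(p) = -8*p
a(v) = 0
q(U, t) = t**2 - 8*U**2 (q(U, t) = (-8*U)*U + t*t = -8*U**2 + t**2 = t**2 - 8*U**2)
(-5910 + (9228 - 15369)) + q(a(6), 165) = (-5910 + (9228 - 15369)) + (165**2 - 8*0**2) = (-5910 - 6141) + (27225 - 8*0) = -12051 + (27225 + 0) = -12051 + 27225 = 15174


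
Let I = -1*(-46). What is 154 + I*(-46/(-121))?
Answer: 20750/121 ≈ 171.49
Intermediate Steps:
I = 46
154 + I*(-46/(-121)) = 154 + 46*(-46/(-121)) = 154 + 46*(-46*(-1/121)) = 154 + 46*(46/121) = 154 + 2116/121 = 20750/121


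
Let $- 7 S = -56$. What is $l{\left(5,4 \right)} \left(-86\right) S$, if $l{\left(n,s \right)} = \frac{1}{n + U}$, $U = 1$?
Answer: $- \frac{344}{3} \approx -114.67$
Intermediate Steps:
$S = 8$ ($S = \left(- \frac{1}{7}\right) \left(-56\right) = 8$)
$l{\left(n,s \right)} = \frac{1}{1 + n}$ ($l{\left(n,s \right)} = \frac{1}{n + 1} = \frac{1}{1 + n}$)
$l{\left(5,4 \right)} \left(-86\right) S = \frac{1}{1 + 5} \left(-86\right) 8 = \frac{1}{6} \left(-86\right) 8 = \left(- \frac{43}{3}\right) 8 = - \frac{344}{3}$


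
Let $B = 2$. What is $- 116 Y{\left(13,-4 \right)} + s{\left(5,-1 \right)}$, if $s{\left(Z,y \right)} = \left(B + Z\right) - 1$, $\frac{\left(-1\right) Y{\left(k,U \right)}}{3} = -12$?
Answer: $-4170$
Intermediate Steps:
$Y{\left(k,U \right)} = 36$ ($Y{\left(k,U \right)} = \left(-3\right) \left(-12\right) = 36$)
$s{\left(Z,y \right)} = 1 + Z$ ($s{\left(Z,y \right)} = \left(2 + Z\right) - 1 = 1 + Z$)
$- 116 Y{\left(13,-4 \right)} + s{\left(5,-1 \right)} = \left(-116\right) 36 + \left(1 + 5\right) = -4176 + 6 = -4170$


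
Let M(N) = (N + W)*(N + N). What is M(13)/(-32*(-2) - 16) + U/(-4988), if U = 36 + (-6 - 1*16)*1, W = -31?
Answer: -48647/4988 ≈ -9.7528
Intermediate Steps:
M(N) = 2*N*(-31 + N) (M(N) = (N - 31)*(N + N) = (-31 + N)*(2*N) = 2*N*(-31 + N))
U = 14 (U = 36 + (-6 - 16)*1 = 36 - 22*1 = 36 - 22 = 14)
M(13)/(-32*(-2) - 16) + U/(-4988) = (2*13*(-31 + 13))/(-32*(-2) - 16) + 14/(-4988) = (2*13*(-18))/(64 - 16) + 14*(-1/4988) = -468/48 - 7/2494 = -468*1/48 - 7/2494 = -39/4 - 7/2494 = -48647/4988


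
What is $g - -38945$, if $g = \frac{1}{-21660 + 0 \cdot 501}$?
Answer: $\frac{843548699}{21660} \approx 38945.0$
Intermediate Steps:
$g = - \frac{1}{21660}$ ($g = \frac{1}{-21660 + 0} = \frac{1}{-21660} = - \frac{1}{21660} \approx -4.6168 \cdot 10^{-5}$)
$g - -38945 = - \frac{1}{21660} - -38945 = - \frac{1}{21660} + 38945 = \frac{843548699}{21660}$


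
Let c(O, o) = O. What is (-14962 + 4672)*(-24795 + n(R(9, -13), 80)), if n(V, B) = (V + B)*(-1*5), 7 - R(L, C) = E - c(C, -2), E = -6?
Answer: 259256550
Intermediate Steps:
R(L, C) = 13 + C (R(L, C) = 7 - (-6 - C) = 7 + (6 + C) = 13 + C)
n(V, B) = -5*B - 5*V (n(V, B) = (B + V)*(-5) = -5*B - 5*V)
(-14962 + 4672)*(-24795 + n(R(9, -13), 80)) = (-14962 + 4672)*(-24795 + (-5*80 - 5*(13 - 13))) = -10290*(-24795 + (-400 - 5*0)) = -10290*(-24795 + (-400 + 0)) = -10290*(-24795 - 400) = -10290*(-25195) = 259256550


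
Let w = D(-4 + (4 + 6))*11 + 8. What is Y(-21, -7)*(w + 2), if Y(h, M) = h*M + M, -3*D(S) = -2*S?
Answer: 7560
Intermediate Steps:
D(S) = 2*S/3 (D(S) = -(-2)*S/3 = 2*S/3)
w = 52 (w = (2*(-4 + (4 + 6))/3)*11 + 8 = (2*(-4 + 10)/3)*11 + 8 = ((2/3)*6)*11 + 8 = 4*11 + 8 = 44 + 8 = 52)
Y(h, M) = M + M*h (Y(h, M) = M*h + M = M + M*h)
Y(-21, -7)*(w + 2) = (-7*(1 - 21))*(52 + 2) = -7*(-20)*54 = 140*54 = 7560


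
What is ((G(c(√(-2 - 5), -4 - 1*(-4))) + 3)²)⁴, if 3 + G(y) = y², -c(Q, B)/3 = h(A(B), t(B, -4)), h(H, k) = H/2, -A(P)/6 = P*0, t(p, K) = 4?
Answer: 0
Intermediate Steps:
A(P) = 0 (A(P) = -6*P*0 = -6*0 = 0)
h(H, k) = H/2 (h(H, k) = H*(½) = H/2)
c(Q, B) = 0 (c(Q, B) = -3*0/2 = -3*0 = 0)
G(y) = -3 + y²
((G(c(√(-2 - 5), -4 - 1*(-4))) + 3)²)⁴ = (((-3 + 0²) + 3)²)⁴ = (((-3 + 0) + 3)²)⁴ = ((-3 + 3)²)⁴ = (0²)⁴ = 0⁴ = 0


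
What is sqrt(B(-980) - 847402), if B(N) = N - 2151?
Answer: I*sqrt(850533) ≈ 922.24*I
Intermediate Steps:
B(N) = -2151 + N
sqrt(B(-980) - 847402) = sqrt((-2151 - 980) - 847402) = sqrt(-3131 - 847402) = sqrt(-850533) = I*sqrt(850533)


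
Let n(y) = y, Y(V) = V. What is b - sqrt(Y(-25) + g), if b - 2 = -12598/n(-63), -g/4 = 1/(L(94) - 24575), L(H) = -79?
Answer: 12724/63 - I*sqrt(3798848571)/12327 ≈ 201.97 - 5.0*I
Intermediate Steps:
g = 2/12327 (g = -4/(-79 - 24575) = -4/(-24654) = -4*(-1/24654) = 2/12327 ≈ 0.00016225)
b = 12724/63 (b = 2 - 12598/(-63) = 2 - 12598*(-1/63) = 2 + 12598/63 = 12724/63 ≈ 201.97)
b - sqrt(Y(-25) + g) = 12724/63 - sqrt(-25 + 2/12327) = 12724/63 - sqrt(-308173/12327) = 12724/63 - I*sqrt(3798848571)/12327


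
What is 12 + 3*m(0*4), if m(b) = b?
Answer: 12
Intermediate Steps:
12 + 3*m(0*4) = 12 + 3*(0*4) = 12 + 3*0 = 12 + 0 = 12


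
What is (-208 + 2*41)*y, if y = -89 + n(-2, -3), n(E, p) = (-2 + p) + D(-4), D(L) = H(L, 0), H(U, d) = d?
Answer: 11844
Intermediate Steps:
D(L) = 0
n(E, p) = -2 + p (n(E, p) = (-2 + p) + 0 = -2 + p)
y = -94 (y = -89 + (-2 - 3) = -89 - 5 = -94)
(-208 + 2*41)*y = (-208 + 2*41)*(-94) = (-208 + 82)*(-94) = -126*(-94) = 11844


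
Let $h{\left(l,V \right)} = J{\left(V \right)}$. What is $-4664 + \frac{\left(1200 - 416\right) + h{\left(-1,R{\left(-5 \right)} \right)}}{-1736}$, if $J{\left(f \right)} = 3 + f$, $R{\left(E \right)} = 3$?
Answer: $- \frac{4048747}{868} \approx -4664.5$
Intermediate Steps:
$h{\left(l,V \right)} = 3 + V$
$-4664 + \frac{\left(1200 - 416\right) + h{\left(-1,R{\left(-5 \right)} \right)}}{-1736} = -4664 + \frac{\left(1200 - 416\right) + \left(3 + 3\right)}{-1736} = -4664 + \left(784 + 6\right) \left(- \frac{1}{1736}\right) = -4664 + 790 \left(- \frac{1}{1736}\right) = -4664 - \frac{395}{868} = - \frac{4048747}{868}$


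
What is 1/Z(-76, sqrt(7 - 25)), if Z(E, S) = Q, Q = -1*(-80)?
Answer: 1/80 ≈ 0.012500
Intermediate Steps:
Q = 80
Z(E, S) = 80
1/Z(-76, sqrt(7 - 25)) = 1/80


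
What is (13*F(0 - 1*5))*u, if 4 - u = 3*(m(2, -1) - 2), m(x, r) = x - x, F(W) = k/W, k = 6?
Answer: -156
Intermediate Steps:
F(W) = 6/W
m(x, r) = 0
u = 10 (u = 4 - 3*(0 - 2) = 4 - 3*(-2) = 4 - 1*(-6) = 4 + 6 = 10)
(13*F(0 - 1*5))*u = (13*(6/(0 - 1*5)))*10 = (13*(6/(0 - 5)))*10 = (13*(6/(-5)))*10 = (13*(6*(-⅕)))*10 = (13*(-6/5))*10 = -78/5*10 = -156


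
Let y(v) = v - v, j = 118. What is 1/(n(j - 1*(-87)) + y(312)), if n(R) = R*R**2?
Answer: 1/8615125 ≈ 1.1607e-7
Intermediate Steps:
y(v) = 0
n(R) = R**3
1/(n(j - 1*(-87)) + y(312)) = 1/((118 - 1*(-87))**3 + 0) = 1/((118 + 87)**3 + 0) = 1/(205**3 + 0) = 1/(8615125 + 0) = 1/8615125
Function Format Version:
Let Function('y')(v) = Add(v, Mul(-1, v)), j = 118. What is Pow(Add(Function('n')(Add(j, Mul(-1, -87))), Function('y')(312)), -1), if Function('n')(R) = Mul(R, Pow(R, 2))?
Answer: Rational(1, 8615125) ≈ 1.1607e-7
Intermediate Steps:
Function('y')(v) = 0
Function('n')(R) = Pow(R, 3)
Pow(Add(Function('n')(Add(j, Mul(-1, -87))), Function('y')(312)), -1) = Pow(Add(Pow(Add(118, Mul(-1, -87)), 3), 0), -1) = Pow(Add(Pow(Add(118, 87), 3), 0), -1) = Pow(Add(Pow(205, 3), 0), -1) = Pow(Add(8615125, 0), -1) = Pow(8615125, -1) = Rational(1, 8615125)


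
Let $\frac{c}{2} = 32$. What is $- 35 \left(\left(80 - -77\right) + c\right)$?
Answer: $-7735$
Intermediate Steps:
$c = 64$ ($c = 2 \cdot 32 = 64$)
$- 35 \left(\left(80 - -77\right) + c\right) = - 35 \left(\left(80 - -77\right) + 64\right) = - 35 \left(\left(80 + 77\right) + 64\right) = - 35 \left(157 + 64\right) = \left(-35\right) 221 = -7735$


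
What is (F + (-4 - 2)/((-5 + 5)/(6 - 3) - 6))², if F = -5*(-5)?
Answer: 676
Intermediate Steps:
F = 25
(F + (-4 - 2)/((-5 + 5)/(6 - 3) - 6))² = (25 + (-4 - 2)/((-5 + 5)/(6 - 3) - 6))² = (25 - 6/(0/3 - 6))² = (25 - 6/(0*(⅓) - 6))² = (25 - 6/(0 - 6))² = (25 - 6/(-6))² = (25 - 6*(-⅙))² = (25 + 1)² = 26² = 676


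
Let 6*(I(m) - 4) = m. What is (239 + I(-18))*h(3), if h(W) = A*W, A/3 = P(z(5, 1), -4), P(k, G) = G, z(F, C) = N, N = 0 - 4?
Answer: -8640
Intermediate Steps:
N = -4
z(F, C) = -4
A = -12 (A = 3*(-4) = -12)
h(W) = -12*W
I(m) = 4 + m/6
(239 + I(-18))*h(3) = (239 + (4 + (⅙)*(-18)))*(-12*3) = (239 + (4 - 3))*(-36) = (239 + 1)*(-36) = 240*(-36) = -8640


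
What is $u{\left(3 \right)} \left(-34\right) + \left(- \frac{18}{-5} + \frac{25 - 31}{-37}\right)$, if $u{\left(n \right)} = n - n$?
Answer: $\frac{696}{185} \approx 3.7622$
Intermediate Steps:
$u{\left(n \right)} = 0$
$u{\left(3 \right)} \left(-34\right) + \left(- \frac{18}{-5} + \frac{25 - 31}{-37}\right) = 0 \left(-34\right) + \left(- \frac{18}{-5} + \frac{25 - 31}{-37}\right) = 0 - - \frac{696}{185} = 0 + \left(\frac{18}{5} + \frac{6}{37}\right) = 0 + \frac{696}{185} = \frac{696}{185}$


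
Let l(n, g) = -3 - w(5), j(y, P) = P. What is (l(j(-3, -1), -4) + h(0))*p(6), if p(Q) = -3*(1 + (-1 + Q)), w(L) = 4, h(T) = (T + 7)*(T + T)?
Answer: 126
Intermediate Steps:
h(T) = 2*T*(7 + T) (h(T) = (7 + T)*(2*T) = 2*T*(7 + T))
l(n, g) = -7 (l(n, g) = -3 - 1*4 = -3 - 4 = -7)
p(Q) = -3*Q
(l(j(-3, -1), -4) + h(0))*p(6) = (-7 + 2*0*(7 + 0))*(-3*6) = (-7 + 2*0*7)*(-18) = (-7 + 0)*(-18) = -7*(-18) = 126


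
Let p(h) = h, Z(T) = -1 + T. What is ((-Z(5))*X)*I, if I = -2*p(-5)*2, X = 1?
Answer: -80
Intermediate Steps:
I = 20 (I = -2*(-5)*2 = 10*2 = 20)
((-Z(5))*X)*I = (-(-1 + 5)*1)*20 = (-1*4*1)*20 = -4*1*20 = -4*20 = -80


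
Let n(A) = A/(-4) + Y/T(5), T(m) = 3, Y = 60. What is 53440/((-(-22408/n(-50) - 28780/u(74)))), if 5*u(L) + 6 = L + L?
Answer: 738400/23529 ≈ 31.383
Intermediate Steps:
u(L) = -6/5 + 2*L/5 (u(L) = -6/5 + (L + L)/5 = -6/5 + (2*L)/5 = -6/5 + 2*L/5)
n(A) = 20 - A/4 (n(A) = A/(-4) + 60/3 = A*(-¼) + 60*(⅓) = -A/4 + 20 = 20 - A/4)
53440/((-(-22408/n(-50) - 28780/u(74)))) = 53440/((-(-22408/(20 - ¼*(-50)) - 28780/(-6/5 + (⅖)*74)))) = 53440/((-(-22408/(20 + 25/2) - 28780/(-6/5 + 148/5)))) = 53440/((-(-22408/65/2 - 28780/142/5))) = 53440/((-(-22408*2/65 - 28780*5/142))) = 53440/((-(-44816/65 - 71950/71))) = 53440/((-1*(-7858686/4615))) = 53440/(7858686/4615) = 53440*(4615/7858686) = 738400/23529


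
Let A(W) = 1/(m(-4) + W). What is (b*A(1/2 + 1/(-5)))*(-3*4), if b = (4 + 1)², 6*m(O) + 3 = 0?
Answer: 1500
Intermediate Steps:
m(O) = -½ (m(O) = -½ + (⅙)*0 = -½ + 0 = -½)
A(W) = 1/(-½ + W)
b = 25 (b = 5² = 25)
(b*A(1/2 + 1/(-5)))*(-3*4) = (25*(2/(-1 + 2*(1/2 + 1/(-5)))))*(-3*4) = (25*(2/(-1 + 2*(1*(½) + 1*(-⅕)))))*(-12) = (25*(2/(-1 + 2*(½ - ⅕))))*(-12) = (25*(2/(-1 + 2*(3/10))))*(-12) = (25*(2/(-1 + ⅗)))*(-12) = (25*(2/(-⅖)))*(-12) = (25*(2*(-5/2)))*(-12) = (25*(-5))*(-12) = -125*(-12) = 1500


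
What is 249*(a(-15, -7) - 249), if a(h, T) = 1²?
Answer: -61752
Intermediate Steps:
a(h, T) = 1
249*(a(-15, -7) - 249) = 249*(1 - 249) = 249*(-248) = -61752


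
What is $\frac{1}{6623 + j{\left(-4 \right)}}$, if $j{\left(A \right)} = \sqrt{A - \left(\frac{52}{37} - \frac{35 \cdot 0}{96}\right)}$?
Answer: $\frac{245051}{1622972973} - \frac{10 i \sqrt{74}}{1622972973} \approx 0.00015099 - 5.3003 \cdot 10^{-8} i$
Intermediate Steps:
$j{\left(A \right)} = \sqrt{- \frac{52}{37} + A}$ ($j{\left(A \right)} = \sqrt{A + \left(\left(-52\right) \frac{1}{37} + 0 \cdot \frac{1}{96}\right)} = \sqrt{A + \left(- \frac{52}{37} + 0\right)} = \sqrt{A - \frac{52}{37}} = \sqrt{- \frac{52}{37} + A}$)
$\frac{1}{6623 + j{\left(-4 \right)}} = \frac{1}{6623 + \frac{\sqrt{-1924 + 1369 \left(-4\right)}}{37}} = \frac{1}{6623 + \frac{\sqrt{-1924 - 5476}}{37}} = \frac{1}{6623 + \frac{\sqrt{-7400}}{37}} = \frac{1}{6623 + \frac{10 i \sqrt{74}}{37}}$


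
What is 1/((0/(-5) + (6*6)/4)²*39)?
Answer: 1/3159 ≈ 0.00031656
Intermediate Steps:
1/((0/(-5) + (6*6)/4)²*39) = 1/((0*(-⅕) + 36*(¼))²*39) = 1/((0 + 9)²*39) = 1/(9²*39) = 1/(81*39) = 1/3159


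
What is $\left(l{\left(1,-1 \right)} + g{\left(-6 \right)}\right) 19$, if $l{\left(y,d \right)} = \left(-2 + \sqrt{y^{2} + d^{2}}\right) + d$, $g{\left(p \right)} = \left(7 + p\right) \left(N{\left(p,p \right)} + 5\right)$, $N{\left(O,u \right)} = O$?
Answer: $-76 + 19 \sqrt{2} \approx -49.13$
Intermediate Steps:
$g{\left(p \right)} = \left(5 + p\right) \left(7 + p\right)$ ($g{\left(p \right)} = \left(7 + p\right) \left(p + 5\right) = \left(7 + p\right) \left(5 + p\right) = \left(5 + p\right) \left(7 + p\right)$)
$l{\left(y,d \right)} = -2 + d + \sqrt{d^{2} + y^{2}}$ ($l{\left(y,d \right)} = \left(-2 + \sqrt{d^{2} + y^{2}}\right) + d = -2 + d + \sqrt{d^{2} + y^{2}}$)
$\left(l{\left(1,-1 \right)} + g{\left(-6 \right)}\right) 19 = \left(\left(-2 - 1 + \sqrt{\left(-1\right)^{2} + 1^{2}}\right) + \left(35 + \left(-6\right)^{2} + 12 \left(-6\right)\right)\right) 19 = \left(\left(-2 - 1 + \sqrt{1 + 1}\right) + \left(35 + 36 - 72\right)\right) 19 = \left(\left(-2 - 1 + \sqrt{2}\right) - 1\right) 19 = \left(\left(-3 + \sqrt{2}\right) - 1\right) 19 = \left(-4 + \sqrt{2}\right) 19 = -76 + 19 \sqrt{2}$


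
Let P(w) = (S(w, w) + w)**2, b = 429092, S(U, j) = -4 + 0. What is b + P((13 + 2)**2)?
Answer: 477933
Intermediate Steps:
S(U, j) = -4
P(w) = (-4 + w)**2
b + P((13 + 2)**2) = 429092 + (-4 + (13 + 2)**2)**2 = 429092 + (-4 + 15**2)**2 = 429092 + (-4 + 225)**2 = 429092 + 221**2 = 429092 + 48841 = 477933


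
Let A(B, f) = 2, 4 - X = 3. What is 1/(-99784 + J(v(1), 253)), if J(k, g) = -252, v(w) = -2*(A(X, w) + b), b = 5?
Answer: -1/100036 ≈ -9.9964e-6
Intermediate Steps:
X = 1 (X = 4 - 1*3 = 4 - 3 = 1)
v(w) = -14 (v(w) = -2*(2 + 5) = -2*7 = -14)
1/(-99784 + J(v(1), 253)) = 1/(-99784 - 252) = 1/(-100036) = -1/100036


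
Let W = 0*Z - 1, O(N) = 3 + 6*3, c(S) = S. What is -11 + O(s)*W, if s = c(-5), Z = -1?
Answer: -32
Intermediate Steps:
s = -5
O(N) = 21 (O(N) = 3 + 18 = 21)
W = -1 (W = 0*(-1) - 1 = 0 - 1 = -1)
-11 + O(s)*W = -11 + 21*(-1) = -11 - 21 = -32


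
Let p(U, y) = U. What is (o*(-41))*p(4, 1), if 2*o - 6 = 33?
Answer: -3198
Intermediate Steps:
o = 39/2 (o = 3 + (½)*33 = 3 + 33/2 = 39/2 ≈ 19.500)
(o*(-41))*p(4, 1) = ((39/2)*(-41))*4 = -1599/2*4 = -3198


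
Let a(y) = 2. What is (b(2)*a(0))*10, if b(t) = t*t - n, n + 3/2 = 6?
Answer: -10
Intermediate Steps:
n = 9/2 (n = -3/2 + 6 = 9/2 ≈ 4.5000)
b(t) = -9/2 + t² (b(t) = t*t - 1*9/2 = t² - 9/2 = -9/2 + t²)
(b(2)*a(0))*10 = ((-9/2 + 2²)*2)*10 = ((-9/2 + 4)*2)*10 = -½*2*10 = -1*10 = -10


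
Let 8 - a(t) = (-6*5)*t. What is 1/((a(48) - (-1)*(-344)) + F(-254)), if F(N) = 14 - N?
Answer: 1/1372 ≈ 0.00072886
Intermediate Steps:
a(t) = 8 + 30*t (a(t) = 8 - (-6*5)*t = 8 - (-30)*t = 8 + 30*t)
1/((a(48) - (-1)*(-344)) + F(-254)) = 1/(((8 + 30*48) - (-1)*(-344)) + (14 - 1*(-254))) = 1/(((8 + 1440) - 1*344) + (14 + 254)) = 1/((1448 - 344) + 268) = 1/(1104 + 268) = 1/1372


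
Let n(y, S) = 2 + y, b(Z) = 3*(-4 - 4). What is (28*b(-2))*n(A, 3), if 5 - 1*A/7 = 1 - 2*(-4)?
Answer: 17472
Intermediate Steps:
A = -28 (A = 35 - 7*(1 - 2*(-4)) = 35 - 7*(1 + 8) = 35 - 7*9 = 35 - 63 = -28)
b(Z) = -24 (b(Z) = 3*(-8) = -24)
(28*b(-2))*n(A, 3) = (28*(-24))*(2 - 28) = -672*(-26) = 17472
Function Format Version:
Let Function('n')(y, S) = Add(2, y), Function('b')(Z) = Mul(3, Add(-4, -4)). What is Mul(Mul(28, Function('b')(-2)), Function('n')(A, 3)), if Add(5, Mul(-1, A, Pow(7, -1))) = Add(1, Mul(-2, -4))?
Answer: 17472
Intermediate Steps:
A = -28 (A = Add(35, Mul(-7, Add(1, Mul(-2, -4)))) = Add(35, Mul(-7, Add(1, 8))) = Add(35, Mul(-7, 9)) = Add(35, -63) = -28)
Function('b')(Z) = -24 (Function('b')(Z) = Mul(3, -8) = -24)
Mul(Mul(28, Function('b')(-2)), Function('n')(A, 3)) = Mul(Mul(28, -24), Add(2, -28)) = Mul(-672, -26) = 17472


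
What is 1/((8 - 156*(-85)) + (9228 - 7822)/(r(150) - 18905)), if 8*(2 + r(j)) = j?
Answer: 75553/1002431580 ≈ 7.5370e-5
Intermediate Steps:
r(j) = -2 + j/8
1/((8 - 156*(-85)) + (9228 - 7822)/(r(150) - 18905)) = 1/((8 - 156*(-85)) + (9228 - 7822)/((-2 + (1/8)*150) - 18905)) = 1/((8 + 13260) + 1406/((-2 + 75/4) - 18905)) = 1/(13268 + 1406/(67/4 - 18905)) = 1/(13268 + 1406/(-75553/4)) = 1/(13268 + 1406*(-4/75553)) = 1/(13268 - 5624/75553) = 1/(1002431580/75553) = 75553/1002431580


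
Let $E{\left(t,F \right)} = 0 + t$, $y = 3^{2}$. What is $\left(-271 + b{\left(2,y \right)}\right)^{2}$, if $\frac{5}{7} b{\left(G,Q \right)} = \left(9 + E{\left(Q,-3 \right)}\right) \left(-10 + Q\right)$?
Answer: $\frac{2193361}{25} \approx 87735.0$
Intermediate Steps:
$y = 9$
$E{\left(t,F \right)} = t$
$b{\left(G,Q \right)} = \frac{7 \left(-10 + Q\right) \left(9 + Q\right)}{5}$ ($b{\left(G,Q \right)} = \frac{7 \left(9 + Q\right) \left(-10 + Q\right)}{5} = \frac{7 \left(-10 + Q\right) \left(9 + Q\right)}{5}$)
$\left(-271 + b{\left(2,y \right)}\right)^{2} = \left(-271 - \left(\frac{693}{5} - \frac{567}{5}\right)\right)^{2} = \left(-271 - \frac{126}{5}\right)^{2} = \left(- \frac{1481}{5}\right)^{2} = \frac{2193361}{25}$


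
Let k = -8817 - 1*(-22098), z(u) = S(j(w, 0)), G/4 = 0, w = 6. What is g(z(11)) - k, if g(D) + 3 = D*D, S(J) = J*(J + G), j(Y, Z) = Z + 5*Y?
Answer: 796716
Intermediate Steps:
G = 0 (G = 4*0 = 0)
S(J) = J² (S(J) = J*(J + 0) = J*J = J²)
z(u) = 900 (z(u) = (0 + 5*6)² = (0 + 30)² = 30² = 900)
g(D) = -3 + D² (g(D) = -3 + D*D = -3 + D²)
k = 13281 (k = -8817 + 22098 = 13281)
g(z(11)) - k = (-3 + 900²) - 1*13281 = (-3 + 810000) - 13281 = 809997 - 13281 = 796716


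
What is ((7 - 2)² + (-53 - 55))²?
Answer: 6889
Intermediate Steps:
((7 - 2)² + (-53 - 55))² = (5² - 108)² = (25 - 108)² = (-83)² = 6889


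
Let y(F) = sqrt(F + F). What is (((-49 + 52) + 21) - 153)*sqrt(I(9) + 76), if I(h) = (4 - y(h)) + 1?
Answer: -129*sqrt(81 - 3*sqrt(2)) ≈ -1130.2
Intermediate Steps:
y(F) = sqrt(2)*sqrt(F) (y(F) = sqrt(2*F) = sqrt(2)*sqrt(F))
I(h) = 5 - sqrt(2)*sqrt(h) (I(h) = (4 - sqrt(2)*sqrt(h)) + 1 = 5 - sqrt(2)*sqrt(h))
(((-49 + 52) + 21) - 153)*sqrt(I(9) + 76) = (((-49 + 52) + 21) - 153)*sqrt((5 - sqrt(2)*sqrt(9)) + 76) = ((3 + 21) - 153)*sqrt((5 - 1*sqrt(2)*3) + 76) = (24 - 153)*sqrt((5 - 3*sqrt(2)) + 76) = -129*sqrt(81 - 3*sqrt(2))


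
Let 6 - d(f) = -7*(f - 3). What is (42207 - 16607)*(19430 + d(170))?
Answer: 527488000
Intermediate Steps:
d(f) = -15 + 7*f (d(f) = 6 - (-7)*(f - 3) = 6 - (-7)*(-3 + f) = 6 - (21 - 7*f) = 6 + (-21 + 7*f) = -15 + 7*f)
(42207 - 16607)*(19430 + d(170)) = (42207 - 16607)*(19430 + (-15 + 7*170)) = 25600*(19430 + (-15 + 1190)) = 25600*(19430 + 1175) = 25600*20605 = 527488000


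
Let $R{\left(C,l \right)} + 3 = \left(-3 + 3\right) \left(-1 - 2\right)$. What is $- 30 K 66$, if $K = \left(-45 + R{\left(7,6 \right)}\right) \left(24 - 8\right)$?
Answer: $1520640$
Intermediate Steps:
$R{\left(C,l \right)} = -3$ ($R{\left(C,l \right)} = -3 + \left(-3 + 3\right) \left(-1 - 2\right) = -3 + 0 \left(-3\right) = -3 + 0 = -3$)
$K = -768$ ($K = \left(-45 - 3\right) \left(24 - 8\right) = \left(-48\right) 16 = -768$)
$- 30 K 66 = \left(-30\right) \left(-768\right) 66 = 23040 \cdot 66 = 1520640$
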